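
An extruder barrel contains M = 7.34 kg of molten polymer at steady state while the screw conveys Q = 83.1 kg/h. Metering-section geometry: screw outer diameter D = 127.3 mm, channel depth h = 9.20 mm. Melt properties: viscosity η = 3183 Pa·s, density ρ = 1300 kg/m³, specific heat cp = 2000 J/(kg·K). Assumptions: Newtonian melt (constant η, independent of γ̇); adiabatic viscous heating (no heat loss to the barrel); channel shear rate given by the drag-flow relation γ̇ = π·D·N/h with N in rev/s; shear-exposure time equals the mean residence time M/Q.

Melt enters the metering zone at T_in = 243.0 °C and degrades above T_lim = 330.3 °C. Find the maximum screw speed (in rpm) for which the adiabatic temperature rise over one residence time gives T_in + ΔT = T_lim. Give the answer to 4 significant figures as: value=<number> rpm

value=20.67 rpm

Convert throughput: Q = 83.1 kg/h = 83.1/3600 = 0.0230833 kg/s
t_res = M / Q_s = 7.34 ÷ 0.0230833 = 317.978 s
D = 127.3 mm = 0.1273 m;  h = 9.20 mm = 0.0092 m
Allowable rise: ΔT_a = T_lim − T_in = 330.3 − 243.0 = 87.3 K
Invert ΔT = ηγ̇²t_res/(ρcp) for γ̇: γ̇_max² = ΔT_a ρ cp / (η t_res) = 87.3·1300·2000 / (3183·317.978) = 224.261 s⁻²
Take the square root: γ̇_max = √(224.261) = 14.9753 s⁻¹
N_max = γ̇_max·h / (π·D) = 14.9753 · 0.0092 / (π · 0.1273) = 0.344498 rev/s = 20.6699 rpm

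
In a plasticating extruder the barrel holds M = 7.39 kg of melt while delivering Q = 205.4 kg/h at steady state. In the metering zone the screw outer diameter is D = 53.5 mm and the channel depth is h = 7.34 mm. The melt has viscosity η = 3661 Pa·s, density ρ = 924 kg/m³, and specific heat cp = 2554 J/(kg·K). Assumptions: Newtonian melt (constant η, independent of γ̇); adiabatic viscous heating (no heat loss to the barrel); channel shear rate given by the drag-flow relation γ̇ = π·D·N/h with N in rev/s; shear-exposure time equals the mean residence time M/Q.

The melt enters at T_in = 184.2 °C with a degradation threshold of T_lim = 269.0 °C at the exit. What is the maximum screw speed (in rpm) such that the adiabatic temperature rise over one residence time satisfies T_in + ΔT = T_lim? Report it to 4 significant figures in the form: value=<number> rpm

value=53.83 rpm

Convert throughput: Q = 205.4 kg/h = 205.4/3600 = 0.0570556 kg/s
t_res = M / Q_s = 7.39 ÷ 0.0570556 = 129.523 s
Convert to metres: D = 0.0535 m, h = 0.00734 m
ΔT_a = T_lim − T_in = 269.0 − 184.2 = 84.8 K
γ̇_max² = ΔT_a·ρ·cp / (η·t_res) = [84.8 × 924 × 2554] / [3661 × 129.523] = 422.029 s⁻²
Take the square root: γ̇_max = √(422.029) = 20.5433 s⁻¹
N_max = γ̇_max·h / (π·D) = 20.5433 · 0.00734 / (π · 0.0535) = 0.897147 rev/s = 53.8288 rpm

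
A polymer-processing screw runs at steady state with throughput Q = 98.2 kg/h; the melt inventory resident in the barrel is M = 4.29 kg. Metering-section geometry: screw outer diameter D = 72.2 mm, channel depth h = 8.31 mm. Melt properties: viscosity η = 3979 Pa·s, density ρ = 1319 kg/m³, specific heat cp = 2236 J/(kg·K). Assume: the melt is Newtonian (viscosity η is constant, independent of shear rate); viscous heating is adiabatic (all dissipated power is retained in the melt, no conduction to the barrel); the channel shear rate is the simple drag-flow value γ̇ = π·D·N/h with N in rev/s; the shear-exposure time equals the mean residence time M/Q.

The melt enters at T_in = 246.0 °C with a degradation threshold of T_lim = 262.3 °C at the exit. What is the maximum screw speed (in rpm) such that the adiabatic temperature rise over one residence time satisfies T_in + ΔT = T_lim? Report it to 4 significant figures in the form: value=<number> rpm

Convert throughput: Q = 98.2 kg/h = 98.2/3600 = 0.0272778 kg/s
t_res = M / Q_s = 4.29 ÷ 0.0272778 = 157.271 s
D = 72.2 mm = 0.0722 m;  h = 8.31 mm = 0.00831 m
ΔT_a = T_lim − T_in = 262.3 °C − 246.0 °C = 16.3 K
γ̇_max² = ΔT_a·ρ·cp/(η·t_res) = 16.3·1319·2236/(3979·157.271) = 76.8214 s⁻²
γ̇_max = sqrt(76.8214) = 8.76478 s⁻¹
Solve γ̇ = πDN/h for N: N_max = γ̇_max·h/(π·D) = 8.76478 × 0.00831 / (π × 0.0722) = 0.321111 rev/s = 19.2666 rpm

value=19.27 rpm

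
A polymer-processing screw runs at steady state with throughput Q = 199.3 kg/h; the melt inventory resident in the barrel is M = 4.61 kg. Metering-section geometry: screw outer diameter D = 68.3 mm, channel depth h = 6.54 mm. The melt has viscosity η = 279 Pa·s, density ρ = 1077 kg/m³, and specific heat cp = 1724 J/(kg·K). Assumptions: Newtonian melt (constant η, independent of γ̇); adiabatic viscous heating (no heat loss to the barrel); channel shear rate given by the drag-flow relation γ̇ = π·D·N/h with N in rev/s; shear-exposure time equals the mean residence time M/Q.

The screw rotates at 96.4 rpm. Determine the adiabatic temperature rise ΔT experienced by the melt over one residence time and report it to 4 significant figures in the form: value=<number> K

Q_s = Q / 3600 = 199.3 / 3600 = 0.0553611 kg/s
t_res = M / Q_s = 4.61 ÷ 0.0553611 = 83.2715 s
Geometry in metres: D = 68.3 mm → 0.0683 m, h = 6.54 mm → 0.00654 m; screw speed N = 96.4 rpm = 1.60667 rev/s
Shear rate: γ̇ = πDN/h = π·0.0683·1.60667/0.00654 = 52.7131 s⁻¹
ΔT = η·γ̇²·t_res/(ρ·cp) = [279 × 52.7131² × 83.2715] / [1077 × 1724] = 34.7684 K

value=34.77 K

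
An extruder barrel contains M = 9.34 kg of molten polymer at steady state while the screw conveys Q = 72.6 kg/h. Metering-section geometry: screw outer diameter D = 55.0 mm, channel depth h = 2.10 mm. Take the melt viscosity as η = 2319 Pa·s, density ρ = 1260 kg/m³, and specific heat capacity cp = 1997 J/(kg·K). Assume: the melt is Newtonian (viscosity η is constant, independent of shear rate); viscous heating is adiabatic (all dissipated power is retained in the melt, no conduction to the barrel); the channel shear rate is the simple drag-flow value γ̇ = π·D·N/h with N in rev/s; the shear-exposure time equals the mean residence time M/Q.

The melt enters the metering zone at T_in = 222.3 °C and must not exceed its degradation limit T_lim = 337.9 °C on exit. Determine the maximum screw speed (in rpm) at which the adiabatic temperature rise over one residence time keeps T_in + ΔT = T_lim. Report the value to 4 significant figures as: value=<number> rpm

value=12.00 rpm

Throughput in SI: Q_s = 72.6 kg/h ÷ 3600 s/h = 0.0201667 kg/s
t_res = M / Q_s = 9.34 ÷ 0.0201667 = 463.14 s
Geometry in SI: D = 55.0 mm → 0.055 m, h = 2.10 mm → 0.0021 m
ΔT_a = T_lim − T_in = 337.9 − 222.3 = 115.6 K
γ̇_max² = ΔT_a·ρ·cp / (η·t_res) = [115.6 × 1260 × 1997] / [2319 × 463.14] = 270.828 s⁻²
Take the square root: γ̇_max = √(270.828) = 16.4568 s⁻¹
N_max = γ̇_max·h / (π·D) = 16.4568 · 0.0021 / (π · 0.055) = 0.200011 rev/s = 12.0006 rpm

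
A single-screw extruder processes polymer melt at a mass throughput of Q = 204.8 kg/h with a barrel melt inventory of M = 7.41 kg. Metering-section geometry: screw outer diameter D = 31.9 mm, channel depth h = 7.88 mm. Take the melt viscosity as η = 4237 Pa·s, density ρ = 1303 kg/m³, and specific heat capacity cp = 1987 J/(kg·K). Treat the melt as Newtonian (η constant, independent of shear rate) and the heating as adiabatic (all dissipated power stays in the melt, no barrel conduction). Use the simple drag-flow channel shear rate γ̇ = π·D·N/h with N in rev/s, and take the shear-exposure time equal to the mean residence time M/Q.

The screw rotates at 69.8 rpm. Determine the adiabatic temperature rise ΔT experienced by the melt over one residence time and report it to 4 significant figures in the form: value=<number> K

Convert throughput: Q = 204.8 kg/h = 204.8/3600 = 0.0568889 kg/s
t_res = M / Q_s = 7.41 ÷ 0.0568889 = 130.254 s
Convert to SI: D = 0.0319 m, h = 0.00788 m, N = 69.8/60 = 1.16333 rev/s
Shear rate: γ̇ = πDN/h = π·0.0319·1.16333/0.00788 = 14.7951 s⁻¹
Adiabatic rise: ΔT = η γ̇² t_res / (ρ cp) = 4237·(14.7951)²·130.254 / (1303·1987) = 46.6599 K

value=46.66 K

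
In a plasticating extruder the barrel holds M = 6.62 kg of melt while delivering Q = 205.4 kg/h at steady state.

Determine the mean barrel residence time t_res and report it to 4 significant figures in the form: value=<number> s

Q_s = Q / 3600 = 205.4 / 3600 = 0.0570556 kg/s
Mean residence time: t_res = M/Q_s = 6.62 kg / 0.0570556 kg/s = 116.027 s

value=116.0 s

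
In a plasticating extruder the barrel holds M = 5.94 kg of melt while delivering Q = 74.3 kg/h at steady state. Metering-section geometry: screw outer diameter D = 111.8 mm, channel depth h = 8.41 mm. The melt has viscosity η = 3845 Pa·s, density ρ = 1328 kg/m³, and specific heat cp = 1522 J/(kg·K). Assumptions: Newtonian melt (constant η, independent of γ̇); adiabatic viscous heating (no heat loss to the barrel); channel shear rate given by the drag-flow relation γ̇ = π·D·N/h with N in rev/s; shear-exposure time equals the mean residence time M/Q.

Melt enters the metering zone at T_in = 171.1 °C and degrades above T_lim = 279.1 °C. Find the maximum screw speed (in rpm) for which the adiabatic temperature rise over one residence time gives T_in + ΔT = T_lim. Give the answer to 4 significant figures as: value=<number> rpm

value=20.18 rpm

Convert throughput: Q = 74.3 kg/h = 74.3/3600 = 0.0206389 kg/s
Mean residence time: t_res = M/Q_s = 5.94 kg / 0.0206389 kg/s = 287.806 s
Geometry in SI: D = 111.8 mm → 0.1118 m, h = 8.41 mm → 0.00841 m
ΔT_a = T_lim − T_in = 279.1 °C − 171.1 °C = 108 K
Invert ΔT = ηγ̇²t_res/(ρcp) for γ̇: γ̇_max² = ΔT_a ρ cp / (η t_res) = 108·1328·1522 / (3845·287.806) = 197.26 s⁻²
γ̇_max = sqrt(197.26) = 14.0449 s⁻¹
Solve γ̇ = πDN/h for N: N_max = γ̇_max·h/(π·D) = 14.0449 × 0.00841 / (π × 0.1118) = 0.336298 rev/s = 20.1779 rpm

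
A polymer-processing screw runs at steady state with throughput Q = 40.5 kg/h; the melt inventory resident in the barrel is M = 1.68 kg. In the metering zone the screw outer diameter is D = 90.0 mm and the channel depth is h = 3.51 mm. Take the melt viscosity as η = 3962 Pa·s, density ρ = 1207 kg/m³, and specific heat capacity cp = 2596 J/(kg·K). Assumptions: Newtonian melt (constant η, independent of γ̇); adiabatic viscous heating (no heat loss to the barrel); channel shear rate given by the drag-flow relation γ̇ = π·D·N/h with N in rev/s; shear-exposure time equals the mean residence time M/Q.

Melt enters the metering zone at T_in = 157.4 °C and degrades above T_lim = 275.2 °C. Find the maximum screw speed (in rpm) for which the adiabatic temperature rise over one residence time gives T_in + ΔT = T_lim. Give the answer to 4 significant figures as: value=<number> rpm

value=18.60 rpm

Q_s = Q / 3600 = 40.5 / 3600 = 0.01125 kg/s
t_res = M / Q_s = 1.68 / 0.01125 = 149.333 s
Convert to metres: D = 0.09 m, h = 0.00351 m
ΔT_a = T_lim − T_in = 275.2 °C − 157.4 °C = 117.8 K
Invert ΔT = ηγ̇²t_res/(ρcp) for γ̇: γ̇_max² = ΔT_a ρ cp / (η t_res) = 117.8·1207·2596 / (3962·149.333) = 623.858 s⁻²
Take the square root: γ̇_max = √(623.858) = 24.9772 s⁻¹
N_max = γ̇_max·h / (π·D) = 24.9772 · 0.00351 / (π · 0.09) = 0.310069 rev/s = 18.6041 rpm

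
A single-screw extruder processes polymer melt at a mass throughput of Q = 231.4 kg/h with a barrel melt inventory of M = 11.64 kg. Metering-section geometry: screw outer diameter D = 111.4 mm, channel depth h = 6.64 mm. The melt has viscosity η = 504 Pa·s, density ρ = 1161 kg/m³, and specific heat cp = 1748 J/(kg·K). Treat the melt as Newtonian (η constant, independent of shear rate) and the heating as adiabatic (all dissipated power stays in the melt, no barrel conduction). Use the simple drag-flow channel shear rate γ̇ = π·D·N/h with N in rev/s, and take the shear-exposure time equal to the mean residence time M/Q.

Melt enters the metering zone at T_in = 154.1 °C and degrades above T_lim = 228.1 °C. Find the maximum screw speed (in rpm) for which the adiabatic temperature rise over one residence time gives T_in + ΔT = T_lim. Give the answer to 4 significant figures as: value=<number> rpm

value=46.18 rpm

Q_s = Q / 3600 = 231.4 / 3600 = 0.0642778 kg/s
t_res = M / Q_s = 11.64 / 0.0642778 = 181.089 s
Convert to metres: D = 0.1114 m, h = 0.00664 m
Allowable rise: ΔT_a = T_lim − T_in = 228.1 − 154.1 = 74 K
γ̇_max² = ΔT_a·ρ·cp/(η·t_res) = 74·1161·1748/(504·181.089) = 1645.44 s⁻²
Take the square root: γ̇_max = √(1645.44) = 40.5641 s⁻¹
N_max = γ̇_max h / (πD) = 40.5641·0.00664/(π·0.1114) = 0.769616 rev/s → ×60 = 46.177 rpm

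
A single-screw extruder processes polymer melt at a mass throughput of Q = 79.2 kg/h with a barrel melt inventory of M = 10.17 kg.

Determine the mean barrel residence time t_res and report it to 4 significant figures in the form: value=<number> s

value=462.3 s

Convert throughput: Q = 79.2 kg/h = 79.2/3600 = 0.022 kg/s
t_res = M / Q_s = 10.17 ÷ 0.022 = 462.273 s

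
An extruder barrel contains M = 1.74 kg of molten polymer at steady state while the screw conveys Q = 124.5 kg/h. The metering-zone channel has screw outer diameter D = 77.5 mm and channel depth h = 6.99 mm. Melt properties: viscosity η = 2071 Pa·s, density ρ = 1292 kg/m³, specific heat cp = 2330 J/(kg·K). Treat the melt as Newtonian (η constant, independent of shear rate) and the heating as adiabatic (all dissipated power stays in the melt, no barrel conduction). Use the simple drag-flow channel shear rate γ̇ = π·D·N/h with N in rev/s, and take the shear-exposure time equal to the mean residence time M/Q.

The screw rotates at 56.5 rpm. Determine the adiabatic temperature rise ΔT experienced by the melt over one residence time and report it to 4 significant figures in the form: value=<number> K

Q_s = Q / 3600 = 124.5 / 3600 = 0.0345833 kg/s
t_res = M / Q_s = 1.74 ÷ 0.0345833 = 50.3133 s
D = 77.5 mm = 0.0775 m;  h = 6.99 mm = 0.00699 m;  N = 56.5 rpm / 60 = 0.941667 rev/s
Shear rate: γ̇ = πDN/h = π·0.0775·0.941667/0.00699 = 32.7998 s⁻¹
Adiabatic rise: ΔT = η γ̇² t_res / (ρ cp) = 2071·(32.7998)²·50.3133 / (1292·2330) = 37.2381 K

value=37.24 K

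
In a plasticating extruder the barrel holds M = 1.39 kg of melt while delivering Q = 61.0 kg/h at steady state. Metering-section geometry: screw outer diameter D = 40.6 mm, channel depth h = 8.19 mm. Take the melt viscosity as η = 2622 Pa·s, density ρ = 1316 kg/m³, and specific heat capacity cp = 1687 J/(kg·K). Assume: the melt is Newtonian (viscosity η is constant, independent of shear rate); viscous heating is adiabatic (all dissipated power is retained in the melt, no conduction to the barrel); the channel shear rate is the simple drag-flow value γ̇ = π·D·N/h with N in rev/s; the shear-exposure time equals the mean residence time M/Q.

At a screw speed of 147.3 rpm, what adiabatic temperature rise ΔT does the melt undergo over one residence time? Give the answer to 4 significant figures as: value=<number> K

Q_s = Q / 3600 = 61.0 / 3600 = 0.0169444 kg/s
t_res = M / Q_s = 1.39 / 0.0169444 = 82.0328 s
Convert to SI: D = 0.0406 m, h = 0.00819 m, N = 147.3/60 = 2.455 rev/s
γ̇ = π D N / h = (π)(0.0406)(2.455) / 0.00819 = 38.2335 s⁻¹
ΔT = η·γ̇²·t_res / (ρ·cp) = 2622 · (38.2335)² · 82.0328 / (1316 · 1687) = 141.624 K

value=141.6 K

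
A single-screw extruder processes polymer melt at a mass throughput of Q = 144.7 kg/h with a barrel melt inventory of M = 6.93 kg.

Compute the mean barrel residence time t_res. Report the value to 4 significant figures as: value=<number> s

value=172.4 s

Throughput in SI: Q_s = 144.7 kg/h ÷ 3600 s/h = 0.0401944 kg/s
t_res = M / Q_s = 6.93 / 0.0401944 = 172.412 s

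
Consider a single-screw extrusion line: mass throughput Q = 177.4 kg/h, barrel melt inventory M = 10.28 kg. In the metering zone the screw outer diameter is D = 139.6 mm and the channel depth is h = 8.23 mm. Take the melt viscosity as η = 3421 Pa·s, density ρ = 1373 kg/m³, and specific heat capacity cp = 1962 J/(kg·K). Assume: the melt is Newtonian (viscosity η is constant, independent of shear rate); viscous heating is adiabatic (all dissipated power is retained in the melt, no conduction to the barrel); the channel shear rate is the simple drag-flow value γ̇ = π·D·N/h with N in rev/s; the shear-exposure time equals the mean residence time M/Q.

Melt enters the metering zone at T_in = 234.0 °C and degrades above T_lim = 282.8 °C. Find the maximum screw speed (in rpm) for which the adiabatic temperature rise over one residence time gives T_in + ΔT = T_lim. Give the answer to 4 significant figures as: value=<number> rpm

value=15.28 rpm

Throughput in SI: Q_s = 177.4 kg/h ÷ 3600 s/h = 0.0492778 kg/s
t_res = M / Q_s = 10.28 / 0.0492778 = 208.613 s
D = 139.6 mm = 0.1396 m;  h = 8.23 mm = 0.00823 m
Allowable rise: ΔT_a = T_lim − T_in = 282.8 − 234.0 = 48.8 K
Invert ΔT = ηγ̇²t_res/(ρcp) for γ̇: γ̇_max² = ΔT_a ρ cp / (η t_res) = 48.8·1373·1962 / (3421·208.613) = 184.202 s⁻²
Take the square root: γ̇_max = √(184.202) = 13.5721 s⁻¹
N_max = γ̇_max h / (πD) = 13.5721·0.00823/(π·0.1396) = 0.25469 rev/s → ×60 = 15.2814 rpm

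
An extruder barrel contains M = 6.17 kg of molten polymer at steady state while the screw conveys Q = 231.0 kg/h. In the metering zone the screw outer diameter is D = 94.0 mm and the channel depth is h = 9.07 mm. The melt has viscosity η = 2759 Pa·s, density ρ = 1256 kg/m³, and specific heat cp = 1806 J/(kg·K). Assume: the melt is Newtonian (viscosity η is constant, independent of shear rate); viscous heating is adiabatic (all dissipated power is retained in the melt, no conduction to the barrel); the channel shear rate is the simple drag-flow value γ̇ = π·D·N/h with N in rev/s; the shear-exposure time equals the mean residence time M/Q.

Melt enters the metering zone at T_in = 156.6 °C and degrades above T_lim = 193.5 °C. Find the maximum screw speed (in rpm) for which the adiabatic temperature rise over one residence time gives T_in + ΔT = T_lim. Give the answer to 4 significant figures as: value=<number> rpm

Q_s = Q / 3600 = 231.0 / 3600 = 0.0641667 kg/s
t_res = M / Q_s = 6.17 / 0.0641667 = 96.1558 s
D = 94.0 mm = 0.094 m;  h = 9.07 mm = 0.00907 m
Allowable rise: ΔT_a = T_lim − T_in = 193.5 − 156.6 = 36.9 K
γ̇_max² = ΔT_a·ρ·cp / (η·t_res) = [36.9 × 1256 × 1806] / [2759 × 96.1558] = 315.505 s⁻²
γ̇_max = sqrt(315.505) = 17.7625 s⁻¹
Solve γ̇ = πDN/h for N: N_max = γ̇_max·h/(π·D) = 17.7625 × 0.00907 / (π × 0.094) = 0.545548 rev/s = 32.7329 rpm

value=32.73 rpm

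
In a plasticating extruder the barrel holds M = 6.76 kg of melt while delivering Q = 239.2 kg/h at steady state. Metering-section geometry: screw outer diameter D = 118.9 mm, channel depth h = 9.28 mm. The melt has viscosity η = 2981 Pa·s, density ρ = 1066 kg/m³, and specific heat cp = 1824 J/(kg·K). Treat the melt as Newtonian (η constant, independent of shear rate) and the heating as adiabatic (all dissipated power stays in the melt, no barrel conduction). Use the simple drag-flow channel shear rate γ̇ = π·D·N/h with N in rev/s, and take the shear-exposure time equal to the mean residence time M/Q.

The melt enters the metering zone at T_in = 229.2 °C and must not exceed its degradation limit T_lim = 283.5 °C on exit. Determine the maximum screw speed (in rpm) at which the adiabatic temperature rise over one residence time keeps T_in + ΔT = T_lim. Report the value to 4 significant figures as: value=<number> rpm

value=27.81 rpm

Q_s = Q / 3600 = 239.2 / 3600 = 0.0664444 kg/s
t_res = M / Q_s = 6.76 / 0.0664444 = 101.739 s
D = 118.9 mm = 0.1189 m;  h = 9.28 mm = 0.00928 m
ΔT_a = T_lim − T_in = 283.5 °C − 229.2 °C = 54.3 K
γ̇_max² = ΔT_a·ρ·cp/(η·t_res) = 54.3·1066·1824/(2981·101.739) = 348.122 s⁻²
Take the square root: γ̇_max = √(348.122) = 18.658 s⁻¹
N_max = γ̇_max h / (πD) = 18.658·0.00928/(π·0.1189) = 0.463535 rev/s → ×60 = 27.8121 rpm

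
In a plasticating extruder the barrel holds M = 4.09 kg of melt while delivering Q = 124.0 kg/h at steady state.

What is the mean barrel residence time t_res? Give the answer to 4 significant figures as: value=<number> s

Q_s = Q / 3600 = 124.0 / 3600 = 0.0344444 kg/s
t_res = M / Q_s = 4.09 ÷ 0.0344444 = 118.742 s

value=118.7 s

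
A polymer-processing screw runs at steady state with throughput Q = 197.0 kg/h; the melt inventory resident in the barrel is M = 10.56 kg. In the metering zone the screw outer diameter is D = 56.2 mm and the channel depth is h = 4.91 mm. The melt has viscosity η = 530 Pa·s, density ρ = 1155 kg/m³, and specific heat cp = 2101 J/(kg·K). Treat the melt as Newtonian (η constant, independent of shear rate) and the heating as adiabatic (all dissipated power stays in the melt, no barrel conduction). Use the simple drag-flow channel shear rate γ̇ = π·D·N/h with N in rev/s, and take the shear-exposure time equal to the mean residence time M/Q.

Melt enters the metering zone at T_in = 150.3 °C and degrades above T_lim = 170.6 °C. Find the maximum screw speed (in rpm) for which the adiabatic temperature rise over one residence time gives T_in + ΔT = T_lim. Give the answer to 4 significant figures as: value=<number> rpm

value=36.62 rpm

Q_s = Q / 3600 = 197.0 / 3600 = 0.0547222 kg/s
Mean residence time: t_res = M/Q_s = 10.56 kg / 0.0547222 kg/s = 192.975 s
Geometry in SI: D = 56.2 mm → 0.0562 m, h = 4.91 mm → 0.00491 m
ΔT_a = T_lim − T_in = 170.6 °C − 150.3 °C = 20.3 K
γ̇_max² = ΔT_a·ρ·cp / (η·t_res) = [20.3 × 1155 × 2101] / [530 × 192.975] = 481.646 s⁻²
γ̇_max = sqrt(481.646) = 21.9464 s⁻¹
N_max = γ̇_max·h / (π·D) = 21.9464 · 0.00491 / (π · 0.0562) = 0.610322 rev/s = 36.6193 rpm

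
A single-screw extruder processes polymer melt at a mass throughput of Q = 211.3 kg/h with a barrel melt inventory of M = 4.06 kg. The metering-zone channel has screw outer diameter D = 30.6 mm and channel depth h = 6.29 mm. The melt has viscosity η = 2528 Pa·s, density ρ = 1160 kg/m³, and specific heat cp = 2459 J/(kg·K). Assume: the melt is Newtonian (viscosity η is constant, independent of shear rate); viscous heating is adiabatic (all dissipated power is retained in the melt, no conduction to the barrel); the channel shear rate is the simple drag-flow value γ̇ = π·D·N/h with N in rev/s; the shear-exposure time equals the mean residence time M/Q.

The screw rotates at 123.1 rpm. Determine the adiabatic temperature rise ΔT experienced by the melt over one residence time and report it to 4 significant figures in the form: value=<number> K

Q_s = Q / 3600 = 211.3 / 3600 = 0.0586944 kg/s
t_res = M / Q_s = 4.06 ÷ 0.0586944 = 69.1718 s
Convert to SI: D = 0.0306 m, h = 0.00629 m, N = 123.1/60 = 2.05167 rev/s
Shear rate: γ̇ = πDN/h = π·0.0306·2.05167/0.00629 = 31.3565 s⁻¹
ΔT = η·γ̇²·t_res/(ρ·cp) = [2528 × 31.3565² × 69.1718] / [1160 × 2459] = 60.276 K

value=60.28 K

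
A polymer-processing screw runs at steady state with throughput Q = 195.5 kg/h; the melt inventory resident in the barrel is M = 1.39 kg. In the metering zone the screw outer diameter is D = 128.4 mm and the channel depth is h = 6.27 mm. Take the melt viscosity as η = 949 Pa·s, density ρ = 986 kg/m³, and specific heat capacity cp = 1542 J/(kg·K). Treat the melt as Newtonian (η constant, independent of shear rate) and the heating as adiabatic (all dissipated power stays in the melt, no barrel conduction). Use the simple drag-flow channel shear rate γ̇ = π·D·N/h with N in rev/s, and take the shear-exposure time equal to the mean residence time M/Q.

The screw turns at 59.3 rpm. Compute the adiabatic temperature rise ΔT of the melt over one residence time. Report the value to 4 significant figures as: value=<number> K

Throughput in SI: Q_s = 195.5 kg/h ÷ 3600 s/h = 0.0543056 kg/s
t_res = M / Q_s = 1.39 / 0.0543056 = 25.5959 s
D = 128.4 mm = 0.1284 m;  h = 6.27 mm = 0.00627 m;  N = 59.3 rpm / 60 = 0.988333 rev/s
γ̇ = π D N / h = (π)(0.1284)(0.988333) / 0.00627 = 63.5844 s⁻¹
ΔT = η·γ̇²·t_res/(ρ·cp) = [949 × 63.5844² × 25.5959] / [986 × 1542] = 64.5918 K

value=64.59 K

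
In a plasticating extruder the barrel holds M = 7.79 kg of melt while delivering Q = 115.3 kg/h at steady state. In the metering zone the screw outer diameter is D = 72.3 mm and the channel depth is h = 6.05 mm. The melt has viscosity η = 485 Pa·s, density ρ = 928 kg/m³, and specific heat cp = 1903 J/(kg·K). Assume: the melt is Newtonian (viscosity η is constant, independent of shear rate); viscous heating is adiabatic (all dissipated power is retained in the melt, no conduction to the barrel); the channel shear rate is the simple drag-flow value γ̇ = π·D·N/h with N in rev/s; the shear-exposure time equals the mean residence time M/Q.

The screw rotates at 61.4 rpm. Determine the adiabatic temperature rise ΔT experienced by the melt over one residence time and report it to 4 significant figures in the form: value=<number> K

Q_s = Q / 3600 = 115.3 / 3600 = 0.0320278 kg/s
t_res = M / Q_s = 7.79 / 0.0320278 = 243.226 s
D = 72.3 mm = 0.0723 m;  h = 6.05 mm = 0.00605 m;  N = 61.4 rpm / 60 = 1.02333 rev/s
γ̇ = π D N / h = (π)(0.0723)(1.02333) / 0.00605 = 38.4193 s⁻¹
ΔT = η·γ̇²·t_res / (ρ·cp) = 485 · (38.4193)² · 243.226 / (928 · 1903) = 98.5974 K

value=98.60 K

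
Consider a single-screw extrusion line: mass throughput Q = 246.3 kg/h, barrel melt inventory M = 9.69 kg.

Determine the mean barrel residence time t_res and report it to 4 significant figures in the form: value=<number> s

value=141.6 s

Throughput in SI: Q_s = 246.3 kg/h ÷ 3600 s/h = 0.0684167 kg/s
t_res = M / Q_s = 9.69 / 0.0684167 = 141.632 s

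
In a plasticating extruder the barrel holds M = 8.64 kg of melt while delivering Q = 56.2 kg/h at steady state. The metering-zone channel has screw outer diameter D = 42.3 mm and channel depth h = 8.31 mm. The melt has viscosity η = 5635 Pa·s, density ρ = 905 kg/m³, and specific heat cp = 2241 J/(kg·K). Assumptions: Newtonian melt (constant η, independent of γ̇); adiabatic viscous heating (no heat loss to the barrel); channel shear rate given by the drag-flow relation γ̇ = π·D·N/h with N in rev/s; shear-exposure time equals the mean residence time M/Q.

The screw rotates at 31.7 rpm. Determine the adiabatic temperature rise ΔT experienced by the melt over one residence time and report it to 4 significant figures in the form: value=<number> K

Q_s = Q / 3600 = 56.2 / 3600 = 0.0156111 kg/s
t_res = M / Q_s = 8.64 ÷ 0.0156111 = 553.452 s
Geometry in metres: D = 42.3 mm → 0.0423 m, h = 8.31 mm → 0.00831 m; screw speed N = 31.7 rpm = 0.528333 rev/s
γ̇ = π D N / h = (π)(0.0423)(0.528333) / 0.00831 = 8.44884 s⁻¹
Adiabatic rise: ΔT = η γ̇² t_res / (ρ cp) = 5635·(8.44884)²·553.452 / (905·2241) = 109.769 K

value=109.8 K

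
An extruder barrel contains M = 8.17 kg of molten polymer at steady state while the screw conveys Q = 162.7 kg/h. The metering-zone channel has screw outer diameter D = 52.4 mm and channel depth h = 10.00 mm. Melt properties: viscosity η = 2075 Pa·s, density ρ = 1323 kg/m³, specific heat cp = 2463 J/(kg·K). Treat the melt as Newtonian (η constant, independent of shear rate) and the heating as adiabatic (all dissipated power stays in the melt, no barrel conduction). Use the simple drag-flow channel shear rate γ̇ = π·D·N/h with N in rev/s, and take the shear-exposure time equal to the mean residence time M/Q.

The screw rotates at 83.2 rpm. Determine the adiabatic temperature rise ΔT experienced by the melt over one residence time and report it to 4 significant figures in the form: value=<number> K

Throughput in SI: Q_s = 162.7 kg/h ÷ 3600 s/h = 0.0451944 kg/s
t_res = M / Q_s = 8.17 ÷ 0.0451944 = 180.774 s
Convert to SI: D = 0.0524 m, h = 0.01 m, N = 83.2/60 = 1.38667 rev/s
γ̇ = π·D·N / h = π · 0.0524 · 1.38667 / 0.01 = 22.8272 s⁻¹
ΔT = η·γ̇²·t_res / (ρ·cp) = 2075 · (22.8272)² · 180.774 / (1323 · 2463) = 59.9843 K

value=59.98 K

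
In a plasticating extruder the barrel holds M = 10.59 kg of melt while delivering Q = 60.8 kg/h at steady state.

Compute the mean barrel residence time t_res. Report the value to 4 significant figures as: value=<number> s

Q_s = Q / 3600 = 60.8 / 3600 = 0.0168889 kg/s
t_res = M / Q_s = 10.59 / 0.0168889 = 627.039 s

value=627.0 s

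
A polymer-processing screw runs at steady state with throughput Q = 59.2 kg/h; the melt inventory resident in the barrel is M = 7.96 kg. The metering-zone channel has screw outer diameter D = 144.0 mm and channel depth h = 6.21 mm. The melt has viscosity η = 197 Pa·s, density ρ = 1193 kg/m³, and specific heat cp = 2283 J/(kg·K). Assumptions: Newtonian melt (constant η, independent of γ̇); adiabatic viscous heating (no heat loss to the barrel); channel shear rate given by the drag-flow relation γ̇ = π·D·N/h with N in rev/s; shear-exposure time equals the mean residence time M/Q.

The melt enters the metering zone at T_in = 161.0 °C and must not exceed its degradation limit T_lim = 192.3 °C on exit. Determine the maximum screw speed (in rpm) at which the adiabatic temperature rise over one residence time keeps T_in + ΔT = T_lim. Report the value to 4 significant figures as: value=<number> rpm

value=24.63 rpm

Convert throughput: Q = 59.2 kg/h = 59.2/3600 = 0.0164444 kg/s
t_res = M / Q_s = 7.96 ÷ 0.0164444 = 484.054 s
Geometry in SI: D = 144.0 mm → 0.144 m, h = 6.21 mm → 0.00621 m
ΔT_a = T_lim − T_in = 192.3 °C − 161.0 °C = 31.3 K
Invert ΔT = ηγ̇²t_res/(ρcp) for γ̇: γ̇_max² = ΔT_a ρ cp / (η t_res) = 31.3·1193·2283 / (197·484.054) = 893.986 s⁻²
γ̇_max = √893.986 = 29.8996 s⁻¹
Solve γ̇ = πDN/h for N: N_max = γ̇_max·h/(π·D) = 29.8996 × 0.00621 / (π × 0.144) = 0.410435 rev/s = 24.6261 rpm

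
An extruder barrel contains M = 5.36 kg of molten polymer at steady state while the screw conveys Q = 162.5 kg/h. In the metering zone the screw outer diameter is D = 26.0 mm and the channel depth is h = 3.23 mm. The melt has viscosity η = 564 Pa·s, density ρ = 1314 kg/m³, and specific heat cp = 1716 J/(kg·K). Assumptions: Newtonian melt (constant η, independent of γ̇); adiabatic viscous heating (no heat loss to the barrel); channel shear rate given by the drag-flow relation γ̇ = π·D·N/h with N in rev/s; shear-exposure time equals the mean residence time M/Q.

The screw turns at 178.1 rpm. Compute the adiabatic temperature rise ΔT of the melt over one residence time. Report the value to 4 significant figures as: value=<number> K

value=167.4 K

Convert throughput: Q = 162.5 kg/h = 162.5/3600 = 0.0451389 kg/s
t_res = M / Q_s = 5.36 / 0.0451389 = 118.745 s
D = 26.0 mm = 0.026 m;  h = 3.23 mm = 0.00323 m;  N = 178.1 rpm / 60 = 2.96833 rev/s
γ̇ = π D N / h = (π)(0.026)(2.96833) / 0.00323 = 75.0643 s⁻¹
ΔT = η·γ̇²·t_res / (ρ·cp) = 564 · (75.0643)² · 118.745 / (1314 · 1716) = 167.358 K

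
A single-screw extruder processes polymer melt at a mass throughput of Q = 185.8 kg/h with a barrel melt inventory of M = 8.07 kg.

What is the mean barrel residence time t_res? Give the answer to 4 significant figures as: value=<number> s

value=156.4 s

Q_s = Q / 3600 = 185.8 / 3600 = 0.0516111 kg/s
t_res = M / Q_s = 8.07 / 0.0516111 = 156.362 s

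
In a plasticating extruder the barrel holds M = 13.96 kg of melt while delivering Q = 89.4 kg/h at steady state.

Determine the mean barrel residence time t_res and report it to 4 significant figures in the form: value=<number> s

Throughput in SI: Q_s = 89.4 kg/h ÷ 3600 s/h = 0.0248333 kg/s
t_res = M / Q_s = 13.96 / 0.0248333 = 562.148 s

value=562.1 s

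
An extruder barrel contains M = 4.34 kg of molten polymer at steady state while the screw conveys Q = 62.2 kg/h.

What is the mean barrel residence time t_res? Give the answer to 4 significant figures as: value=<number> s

value=251.2 s

Convert throughput: Q = 62.2 kg/h = 62.2/3600 = 0.0172778 kg/s
t_res = M / Q_s = 4.34 / 0.0172778 = 251.19 s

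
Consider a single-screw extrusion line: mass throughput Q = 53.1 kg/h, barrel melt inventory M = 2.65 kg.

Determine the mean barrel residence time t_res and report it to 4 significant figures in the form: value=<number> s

Convert throughput: Q = 53.1 kg/h = 53.1/3600 = 0.01475 kg/s
t_res = M / Q_s = 2.65 / 0.01475 = 179.661 s

value=179.7 s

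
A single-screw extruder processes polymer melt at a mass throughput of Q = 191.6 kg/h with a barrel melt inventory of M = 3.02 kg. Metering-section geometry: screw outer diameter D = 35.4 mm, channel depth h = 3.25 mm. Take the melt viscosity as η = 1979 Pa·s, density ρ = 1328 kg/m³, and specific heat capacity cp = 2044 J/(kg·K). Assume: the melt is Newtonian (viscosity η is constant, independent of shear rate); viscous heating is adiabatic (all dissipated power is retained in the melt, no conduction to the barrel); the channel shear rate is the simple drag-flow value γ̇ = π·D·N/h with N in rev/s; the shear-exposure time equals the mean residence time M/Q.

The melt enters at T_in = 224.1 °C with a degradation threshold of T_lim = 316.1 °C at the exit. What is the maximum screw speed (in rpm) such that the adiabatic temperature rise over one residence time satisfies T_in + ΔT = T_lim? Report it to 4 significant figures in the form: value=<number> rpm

value=82.69 rpm

Convert throughput: Q = 191.6 kg/h = 191.6/3600 = 0.0532222 kg/s
Mean residence time: t_res = M/Q_s = 3.02 kg / 0.0532222 kg/s = 56.7432 s
D = 35.4 mm = 0.0354 m;  h = 3.25 mm = 0.00325 m
ΔT_a = T_lim − T_in = 316.1 − 224.1 = 92 K
γ̇_max² = ΔT_a·ρ·cp/(η·t_res) = 92·1328·2044/(1979·56.7432) = 2223.86 s⁻²
γ̇_max = sqrt(2223.86) = 47.1578 s⁻¹
Solve γ̇ = πDN/h for N: N_max = γ̇_max·h/(π·D) = 47.1578 × 0.00325 / (π × 0.0354) = 1.37811 rev/s = 82.6866 rpm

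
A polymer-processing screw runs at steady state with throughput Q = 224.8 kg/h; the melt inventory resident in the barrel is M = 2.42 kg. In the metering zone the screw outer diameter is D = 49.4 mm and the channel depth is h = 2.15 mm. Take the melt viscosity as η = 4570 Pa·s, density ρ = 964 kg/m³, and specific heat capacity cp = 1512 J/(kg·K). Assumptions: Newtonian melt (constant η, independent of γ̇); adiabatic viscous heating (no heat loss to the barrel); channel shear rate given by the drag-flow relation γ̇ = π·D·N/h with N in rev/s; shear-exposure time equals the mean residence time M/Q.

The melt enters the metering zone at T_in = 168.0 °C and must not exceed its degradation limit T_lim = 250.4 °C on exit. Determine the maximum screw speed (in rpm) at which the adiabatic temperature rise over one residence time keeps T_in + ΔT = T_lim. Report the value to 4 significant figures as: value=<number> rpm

value=21.65 rpm

Convert throughput: Q = 224.8 kg/h = 224.8/3600 = 0.0624444 kg/s
t_res = M / Q_s = 2.42 ÷ 0.0624444 = 38.7544 s
D = 49.4 mm = 0.0494 m;  h = 2.15 mm = 0.00215 m
Allowable rise: ΔT_a = T_lim − T_in = 250.4 − 168.0 = 82.4 K
Invert ΔT = ηγ̇²t_res/(ρcp) for γ̇: γ̇_max² = ΔT_a ρ cp / (η t_res) = 82.4·964·1512 / (4570·38.7544) = 678.138 s⁻²
Take the square root: γ̇_max = √(678.138) = 26.0411 s⁻¹
N_max = γ̇_max h / (πD) = 26.0411·0.00215/(π·0.0494) = 0.360762 rev/s → ×60 = 21.6457 rpm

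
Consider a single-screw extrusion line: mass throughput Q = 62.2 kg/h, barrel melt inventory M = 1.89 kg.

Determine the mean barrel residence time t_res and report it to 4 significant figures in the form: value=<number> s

Q_s = Q / 3600 = 62.2 / 3600 = 0.0172778 kg/s
Mean residence time: t_res = M/Q_s = 1.89 kg / 0.0172778 kg/s = 109.389 s

value=109.4 s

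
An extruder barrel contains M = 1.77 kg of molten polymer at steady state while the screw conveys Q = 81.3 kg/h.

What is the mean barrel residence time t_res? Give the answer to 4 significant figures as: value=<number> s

Q_s = Q / 3600 = 81.3 / 3600 = 0.0225833 kg/s
t_res = M / Q_s = 1.77 / 0.0225833 = 78.3764 s

value=78.38 s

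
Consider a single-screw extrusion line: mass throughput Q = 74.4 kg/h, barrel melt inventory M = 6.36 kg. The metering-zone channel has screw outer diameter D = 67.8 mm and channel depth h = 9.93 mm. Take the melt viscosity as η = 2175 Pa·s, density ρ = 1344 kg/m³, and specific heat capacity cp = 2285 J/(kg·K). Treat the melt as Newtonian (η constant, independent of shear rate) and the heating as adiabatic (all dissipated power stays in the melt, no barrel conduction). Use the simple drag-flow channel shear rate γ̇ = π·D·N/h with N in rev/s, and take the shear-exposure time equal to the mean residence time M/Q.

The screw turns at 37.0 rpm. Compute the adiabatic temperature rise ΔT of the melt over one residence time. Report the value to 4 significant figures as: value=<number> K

value=38.13 K

Q_s = Q / 3600 = 74.4 / 3600 = 0.0206667 kg/s
Mean residence time: t_res = M/Q_s = 6.36 kg / 0.0206667 kg/s = 307.742 s
D = 67.8 mm = 0.0678 m;  h = 9.93 mm = 0.00993 m;  N = 37.0 rpm / 60 = 0.616667 rev/s
γ̇ = π·D·N / h = π · 0.0678 · 0.616667 / 0.00993 = 13.2276 s⁻¹
ΔT = η·γ̇²·t_res / (ρ·cp) = 2175 · (13.2276)² · 307.742 / (1344 · 2285) = 38.1349 K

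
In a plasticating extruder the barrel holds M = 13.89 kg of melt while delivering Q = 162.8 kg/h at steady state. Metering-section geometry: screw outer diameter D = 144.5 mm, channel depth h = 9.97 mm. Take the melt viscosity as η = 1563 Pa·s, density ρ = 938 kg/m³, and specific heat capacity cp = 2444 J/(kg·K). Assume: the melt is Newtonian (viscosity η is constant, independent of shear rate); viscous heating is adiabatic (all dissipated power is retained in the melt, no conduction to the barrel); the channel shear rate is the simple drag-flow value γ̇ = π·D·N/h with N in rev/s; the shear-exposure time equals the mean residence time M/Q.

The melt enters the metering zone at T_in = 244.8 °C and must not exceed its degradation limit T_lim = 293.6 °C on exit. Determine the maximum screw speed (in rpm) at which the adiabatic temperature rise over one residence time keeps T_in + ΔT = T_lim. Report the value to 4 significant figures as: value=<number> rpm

value=20.12 rpm

Q_s = Q / 3600 = 162.8 / 3600 = 0.0452222 kg/s
t_res = M / Q_s = 13.89 ÷ 0.0452222 = 307.15 s
D = 144.5 mm = 0.1445 m;  h = 9.97 mm = 0.00997 m
ΔT_a = T_lim − T_in = 293.6 °C − 244.8 °C = 48.8 K
γ̇_max² = ΔT_a·ρ·cp / (η·t_res) = [48.8 × 938 × 2444] / [1563 × 307.15] = 233.031 s⁻²
γ̇_max = √233.031 = 15.2654 s⁻¹
Solve γ̇ = πDN/h for N: N_max = γ̇_max·h/(π·D) = 15.2654 × 0.00997 / (π × 0.1445) = 0.335262 rev/s = 20.1157 rpm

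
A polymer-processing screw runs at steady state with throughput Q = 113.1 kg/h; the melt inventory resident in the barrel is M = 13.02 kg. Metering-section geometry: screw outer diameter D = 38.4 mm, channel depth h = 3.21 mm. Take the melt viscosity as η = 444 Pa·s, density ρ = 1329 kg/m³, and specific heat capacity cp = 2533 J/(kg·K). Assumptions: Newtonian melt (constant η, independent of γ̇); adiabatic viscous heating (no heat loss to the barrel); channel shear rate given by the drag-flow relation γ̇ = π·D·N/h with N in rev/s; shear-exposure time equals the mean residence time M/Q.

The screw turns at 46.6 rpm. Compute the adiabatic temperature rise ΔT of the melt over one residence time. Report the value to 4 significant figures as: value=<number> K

value=46.57 K

Convert throughput: Q = 113.1 kg/h = 113.1/3600 = 0.0314167 kg/s
Mean residence time: t_res = M/Q_s = 13.02 kg / 0.0314167 kg/s = 414.43 s
Geometry in metres: D = 38.4 mm → 0.0384 m, h = 3.21 mm → 0.00321 m; screw speed N = 46.6 rpm = 0.776667 rev/s
γ̇ = π·D·N / h = π · 0.0384 · 0.776667 / 0.00321 = 29.1884 s⁻¹
ΔT = η·γ̇²·t_res / (ρ·cp) = 444 · (29.1884)² · 414.43 / (1329 · 2533) = 46.5688 K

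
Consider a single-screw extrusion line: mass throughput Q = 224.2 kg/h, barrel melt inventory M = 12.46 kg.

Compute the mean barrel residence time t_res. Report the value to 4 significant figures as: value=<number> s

value=200.1 s

Convert throughput: Q = 224.2 kg/h = 224.2/3600 = 0.0622778 kg/s
t_res = M / Q_s = 12.46 / 0.0622778 = 200.071 s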